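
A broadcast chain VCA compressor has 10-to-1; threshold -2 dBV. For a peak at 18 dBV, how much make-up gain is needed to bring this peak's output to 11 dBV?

11 dB

Without make-up, output = threshold + overshoot/10 = -2 + 2 = 0 dBV.
Gap to target: 11 dB.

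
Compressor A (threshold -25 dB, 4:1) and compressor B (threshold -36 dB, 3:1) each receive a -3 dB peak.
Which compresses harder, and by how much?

A: overshoot 22 dB → output overshoot 5.5 dB → GR 16.5 dB.
B: overshoot 33 dB → output overshoot 11 dB → GR 22 dB.
Difference: 5.5 dB in favour of B.

B, by 5.5 dB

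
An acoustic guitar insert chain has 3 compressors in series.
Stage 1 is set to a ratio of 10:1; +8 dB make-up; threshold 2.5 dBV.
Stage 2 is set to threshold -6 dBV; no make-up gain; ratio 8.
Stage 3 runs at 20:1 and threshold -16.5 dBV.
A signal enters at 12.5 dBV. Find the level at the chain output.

-15.865625 dBV

Stage 1: 12.5 dBV is 10 dB over 2.5 dBV; at 10:1 that becomes 1 dB over, giving 3.5 dBV; +8 dB make-up → 11.5 dBV.
Stage 2: 17.5 dB above -6 dBV, reduced 8:1 to 2.1875 dB above → -3.8125 dBV.
Stage 3: 12.6875 dB above -16.5 dBV, reduced 20:1 to 0.634375 dB above → -15.865625 dBV.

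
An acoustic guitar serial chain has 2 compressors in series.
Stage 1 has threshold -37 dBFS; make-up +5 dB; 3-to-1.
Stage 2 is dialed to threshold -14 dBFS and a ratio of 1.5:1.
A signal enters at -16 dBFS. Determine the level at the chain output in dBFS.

Stage 1: overshoot 21 dB → 21/3 = 7 dB → -30 dBFS; +5 dB make-up → -25 dBFS.
Stage 2: below threshold (-25 ≤ -14); passes unchanged; output -25 dBFS.

-25 dBFS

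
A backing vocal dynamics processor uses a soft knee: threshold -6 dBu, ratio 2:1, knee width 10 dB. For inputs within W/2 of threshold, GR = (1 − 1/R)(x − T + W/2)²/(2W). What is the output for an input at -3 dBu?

x − T + W/2 = -3 − (-6) + 5 = 8.
GR = (1 − 1/2) × 8² / 20 = 0.5 × 64 / 20 = 1.6 dB.
Output = -3 − 1.6 = -4.6 dBu.

-4.6 dBu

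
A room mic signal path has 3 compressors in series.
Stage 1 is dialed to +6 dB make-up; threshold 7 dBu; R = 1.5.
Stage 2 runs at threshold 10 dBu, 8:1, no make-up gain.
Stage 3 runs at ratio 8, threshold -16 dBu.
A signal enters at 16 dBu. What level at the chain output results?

Stage 1: 16 dBu is 9 dB over 7 dBu; at 1.5:1 that becomes 6 dB over, giving 13 dBu; +6 dB make-up → 19 dBu.
Stage 2: 19 dBu is 9 dB over 10 dBu; at 8:1 that becomes 1.125 dB over, giving 11.125 dBu.
Stage 3: 11.125 dBu is 27.125 dB over -16 dBu; at 8:1 that becomes 3.390625 dB over, giving -12.609375 dBu.

-12.609375 dBu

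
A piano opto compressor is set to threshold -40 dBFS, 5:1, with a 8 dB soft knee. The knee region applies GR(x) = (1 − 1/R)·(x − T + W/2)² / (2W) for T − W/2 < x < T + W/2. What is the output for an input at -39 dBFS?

x − T + W/2 = -39 − (-40) + 4 = 5.
GR = (1 − 1/5) × 5² / 16 = 0.8 × 25 / 16 = 1.25 dB.
Output = -39 − 1.25 = -40.25 dBFS.

-40.25 dBFS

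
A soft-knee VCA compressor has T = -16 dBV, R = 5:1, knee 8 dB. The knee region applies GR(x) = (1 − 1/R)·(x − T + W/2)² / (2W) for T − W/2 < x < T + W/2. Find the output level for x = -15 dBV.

x − T + W/2 = -15 − (-16) + 4 = 5.
GR = (1 − 1/5) × 5² / 16 = 0.8 × 25 / 16 = 1.25 dB.
Output = -15 − 1.25 = -16.25 dBV.

-16.25 dBV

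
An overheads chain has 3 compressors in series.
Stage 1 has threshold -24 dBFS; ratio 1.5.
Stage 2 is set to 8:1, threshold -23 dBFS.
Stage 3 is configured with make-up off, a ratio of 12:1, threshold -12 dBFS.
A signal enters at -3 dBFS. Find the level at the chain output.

-21.375 dBFS

Stage 1: 21 dB above -24 dBFS, reduced 1.5:1 to 14 dB above → -10 dBFS.
Stage 2: -10 dBFS is 13 dB over -23 dBFS; at 8:1 that becomes 1.625 dB over, giving -21.375 dBFS.
Stage 3: below threshold (-21.375 ≤ -12); passes unchanged; output -21.375 dBFS.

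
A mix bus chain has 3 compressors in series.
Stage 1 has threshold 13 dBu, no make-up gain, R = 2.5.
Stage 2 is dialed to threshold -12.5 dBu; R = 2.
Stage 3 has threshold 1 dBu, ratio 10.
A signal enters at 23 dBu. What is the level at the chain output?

1.125 dBu

Stage 1: overshoot 10 dB → 10/2.5 = 4 dB → 17 dBu.
Stage 2: 29.5 dB above -12.5 dBu, reduced 2:1 to 14.75 dB above → 2.25 dBu.
Stage 3: 2.25 dBu is 1.25 dB over 1 dBu; at 10:1 that becomes 0.125 dB over, giving 1.125 dBu.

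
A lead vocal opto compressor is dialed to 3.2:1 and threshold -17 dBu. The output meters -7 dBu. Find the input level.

That's 10 dB above the -17 dBu threshold.
Before 3.2:1 compression the overshoot was 10 × 3.2 = 32 dB, so input = -17 + 32 = 15 dBu.

15 dBu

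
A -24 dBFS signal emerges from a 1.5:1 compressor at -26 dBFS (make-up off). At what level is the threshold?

Let T be the threshold. Output overshoot = (input overshoot)/R, so -26 − T = (-24 − T)/1.5.
1.5·(-26 − T) = -24 − T → 0.5·T = -39 − (-24) = -15.
T = -15/0.5 = -30 dBFS.

-30 dBFS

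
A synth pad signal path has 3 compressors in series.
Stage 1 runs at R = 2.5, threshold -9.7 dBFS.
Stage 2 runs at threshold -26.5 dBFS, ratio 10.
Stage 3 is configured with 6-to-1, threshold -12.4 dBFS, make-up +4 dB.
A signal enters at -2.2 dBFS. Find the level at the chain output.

Stage 1: 7.5 dB above -9.7 dBFS, reduced 2.5:1 to 3 dB above → -6.7 dBFS.
Stage 2: -6.7 dBFS is 19.8 dB over -26.5 dBFS; at 10:1 that becomes 1.98 dB over, giving -24.52 dBFS.
Stage 3: -24.52 dBFS ≤ -12.4 dBFS, so stage 3 doesn't engage; make-up brings it to -20.52 dBFS.

-20.52 dBFS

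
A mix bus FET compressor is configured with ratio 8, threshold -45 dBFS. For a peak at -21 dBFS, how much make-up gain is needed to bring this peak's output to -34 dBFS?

8 dB

The peak compresses to -45 + 24/8 = -42 dBFS.
To reach -34 dBFS requires -34 − (-42) = 8 dB of make-up.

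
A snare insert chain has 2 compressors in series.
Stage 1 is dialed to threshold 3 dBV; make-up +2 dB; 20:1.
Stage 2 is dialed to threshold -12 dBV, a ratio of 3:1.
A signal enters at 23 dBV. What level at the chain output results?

Stage 1: overshoot 20 dB → 20/20 = 1 dB → 4 dBV; +2 dB make-up → 6 dBV.
Stage 2: 18 dB above -12 dBV, reduced 3:1 to 6 dB above → -6 dBV.

-6 dBV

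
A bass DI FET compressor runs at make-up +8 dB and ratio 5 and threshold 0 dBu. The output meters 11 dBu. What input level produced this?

15 dBu

Stripping the +8 dB make-up gives 3 dBu at the gain stage.
The compressed level sits 3 − 0 = 3 dB over threshold.
Before 5:1 compression the overshoot was 3 × 5 = 15 dB, so input = 0 + 15 = 15 dBu.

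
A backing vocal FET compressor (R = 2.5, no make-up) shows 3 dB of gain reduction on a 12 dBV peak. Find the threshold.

Input is 5 dB above T (since output overshoot × R = input overshoot: (9 − T)·2.5 = 12 − T gives T = 7 dBV).
Check: 7 + (12 − 7)/2.5 = 7 + 2 = 9 dBV. ✓

7 dBV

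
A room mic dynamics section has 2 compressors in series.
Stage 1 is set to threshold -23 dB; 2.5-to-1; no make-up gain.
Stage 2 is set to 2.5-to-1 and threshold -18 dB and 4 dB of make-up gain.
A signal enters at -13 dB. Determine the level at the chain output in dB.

-15 dB

Stage 1: 10 dB above -23 dB, reduced 2.5:1 to 4 dB above → -19 dB.
Stage 2: -19 dB ≤ -18 dB, so stage 2 doesn't engage; make-up brings it to -15 dB.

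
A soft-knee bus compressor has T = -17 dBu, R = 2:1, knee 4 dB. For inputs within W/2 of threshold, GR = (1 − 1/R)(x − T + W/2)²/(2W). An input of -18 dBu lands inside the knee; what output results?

-18.0625 dBu

x − T + W/2 = -18 − (-17) + 2 = 1.
GR = (1 − 1/2) × 1² / 8 = 0.5 × 1 / 8 = 0.0625 dB.
Output = -18 − 0.0625 = -18.0625 dBu.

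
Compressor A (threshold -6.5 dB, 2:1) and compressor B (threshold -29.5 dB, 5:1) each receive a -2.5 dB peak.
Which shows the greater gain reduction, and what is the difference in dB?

A: GR = 4 − 4/2 = 2 dB.
B: GR = 27 − 27/5 = 21.6 dB.
B applies 19.6 dB more gain reduction.

B, by 19.6 dB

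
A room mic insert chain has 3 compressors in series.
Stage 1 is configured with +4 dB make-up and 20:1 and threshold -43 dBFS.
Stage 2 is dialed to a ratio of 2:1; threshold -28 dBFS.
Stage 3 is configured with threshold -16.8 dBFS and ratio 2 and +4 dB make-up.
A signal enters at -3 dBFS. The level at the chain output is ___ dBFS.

-33 dBFS

Stage 1: 40 dB above -43 dBFS, reduced 20:1 to 2 dB above → -41 dBFS; +4 dB make-up → -37 dBFS.
Stage 2: below threshold (-37 ≤ -28); passes unchanged; output -37 dBFS.
Stage 3: -37 dBFS is at or below the -16.8 dBFS threshold — no compression; make-up brings it to -33 dBFS.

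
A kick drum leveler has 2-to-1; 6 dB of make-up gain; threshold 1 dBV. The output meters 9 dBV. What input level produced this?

Before make-up, the level was 9 − 6 = 3 dBV.
Post-compression overshoot = 3 − 1 = 2 dB.
Undo the ratio: input overshoot = 2 × 2 = 4 dB, giving input = 5 dBV.

5 dBV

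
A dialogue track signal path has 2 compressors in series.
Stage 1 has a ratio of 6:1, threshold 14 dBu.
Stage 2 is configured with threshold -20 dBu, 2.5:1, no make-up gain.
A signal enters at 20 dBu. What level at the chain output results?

-6 dBu

Stage 1: 6 dB above 14 dBu, reduced 6:1 to 1 dB above → 15 dBu.
Stage 2: 15 dBu is 35 dB over -20 dBu; at 2.5:1 that becomes 14 dB over, giving -6 dBu.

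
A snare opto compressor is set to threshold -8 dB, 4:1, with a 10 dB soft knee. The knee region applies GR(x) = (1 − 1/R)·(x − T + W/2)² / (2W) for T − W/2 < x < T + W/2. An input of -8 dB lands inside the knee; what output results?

x − T + W/2 = -8 − (-8) + 5 = 5.
GR = (1 − 1/4) × 5² / 20 = 0.75 × 25 / 20 = 0.9375 dB.
Output = -8 − 0.9375 = -8.9375 dB.

-8.9375 dB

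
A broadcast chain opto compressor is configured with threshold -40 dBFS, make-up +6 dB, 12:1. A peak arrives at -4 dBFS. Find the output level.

-31 dBFS

Overshoot: -4 − (-40) = 36 dB.
The 36 dB excess becomes 3 dB after 12:1 reduction.
Output = -40 + 3 = -37 dBFS; make-up adds 6 dB, giving -31 dBFS.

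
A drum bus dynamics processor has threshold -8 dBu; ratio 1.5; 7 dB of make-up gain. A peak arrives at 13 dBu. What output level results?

13 dBu sits 21 dB over threshold.
The 21 dB excess becomes 14 dB after 1.5:1 reduction.
Output = -8 + 14 = 6 dBu; make-up adds 7 dB, giving 13 dBu.

13 dBu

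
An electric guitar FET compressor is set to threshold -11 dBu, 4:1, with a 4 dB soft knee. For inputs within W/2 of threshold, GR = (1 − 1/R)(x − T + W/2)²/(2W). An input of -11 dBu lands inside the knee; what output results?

-11.375 dBu

x − T + W/2 = -11 − (-11) + 2 = 2.
GR = (1 − 1/4) × 2² / 8 = 0.75 × 4 / 8 = 0.375 dB.
Output = -11 − 0.375 = -11.375 dBu.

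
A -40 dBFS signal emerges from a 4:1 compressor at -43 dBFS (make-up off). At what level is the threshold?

Input is 4 dB above T (since output overshoot × R = input overshoot: (-43 − T)·4 = -40 − T gives T = -44 dBFS).
Check: -44 + (-40 − (-44))/4 = -44 + 1 = -43 dBFS. ✓

-44 dBFS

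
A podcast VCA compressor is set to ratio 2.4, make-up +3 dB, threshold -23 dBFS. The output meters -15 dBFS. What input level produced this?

-11 dBFS

Before make-up, the level was -15 − 3 = -18 dBFS.
The compressed level sits -18 − (-23) = 5 dB over threshold.
Undo the ratio: input overshoot = 5 × 2.4 = 12 dB, giving input = -11 dBFS.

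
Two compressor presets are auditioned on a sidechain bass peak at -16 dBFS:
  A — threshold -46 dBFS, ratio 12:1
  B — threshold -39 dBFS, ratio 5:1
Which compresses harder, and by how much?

A, by 9.1 dB

A: 30 dB over, compressed to 2.5 dB over, so 27.5 dB of GR.
B: 23 dB over, compressed to 4.6 dB over, so 18.4 dB of GR.
A applies 9.1 dB more gain reduction.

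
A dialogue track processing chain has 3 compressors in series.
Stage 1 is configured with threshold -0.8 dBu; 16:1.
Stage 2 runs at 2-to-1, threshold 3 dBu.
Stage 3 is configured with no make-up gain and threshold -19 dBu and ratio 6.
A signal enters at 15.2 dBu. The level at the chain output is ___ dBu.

Stage 1: 16 dB above -0.8 dBu, reduced 16:1 to 1 dB above → 0.2 dBu.
Stage 2: 0.2 dBu is at or below the 3 dBu threshold — no compression; output 0.2 dBu.
Stage 3: 0.2 dBu is 19.2 dB over -19 dBu; at 6:1 that becomes 3.2 dB over, giving -15.8 dBu.

-15.8 dBu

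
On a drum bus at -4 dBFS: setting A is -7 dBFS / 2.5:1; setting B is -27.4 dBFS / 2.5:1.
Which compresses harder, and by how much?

A: GR = 3 − 3/2.5 = 1.8 dB.
B: GR = 23.4 − 23.4/2.5 = 14.04 dB.
B applies 12.24 dB more gain reduction.

B, by 12.24 dB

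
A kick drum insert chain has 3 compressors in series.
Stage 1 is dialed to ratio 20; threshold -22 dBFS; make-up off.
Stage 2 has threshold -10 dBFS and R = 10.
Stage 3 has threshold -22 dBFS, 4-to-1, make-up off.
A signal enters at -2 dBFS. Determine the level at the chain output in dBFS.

Stage 1: -2 dBFS is 20 dB over -22 dBFS; at 20:1 that becomes 1 dB over, giving -21 dBFS.
Stage 2: -21 dBFS is at or below the -10 dBFS threshold — no compression; output -21 dBFS.
Stage 3: overshoot 1 dB → 1/4 = 0.25 dB → -21.75 dBFS.

-21.75 dBFS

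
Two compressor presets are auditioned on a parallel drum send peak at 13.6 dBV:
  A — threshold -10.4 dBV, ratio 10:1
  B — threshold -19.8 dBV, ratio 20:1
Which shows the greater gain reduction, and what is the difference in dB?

B, by 10.13 dB

A: GR = 24 − 24/10 = 21.6 dB.
B: GR = 33.4 − 33.4/20 = 31.73 dB.
B applies 10.13 dB more gain reduction.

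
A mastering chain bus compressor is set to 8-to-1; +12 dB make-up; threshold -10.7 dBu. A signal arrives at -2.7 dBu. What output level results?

Overshoot: -2.7 − (-10.7) = 8 dB.
8:1 compression reduces that to 8/8 = 1 dB over.
Output = -10.7 + 1 = -9.7 dBu; make-up adds 12 dB, giving 2.3 dBu.

2.3 dBu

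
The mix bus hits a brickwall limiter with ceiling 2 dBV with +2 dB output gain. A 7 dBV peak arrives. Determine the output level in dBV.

A brickwall limiter is an ∞:1 compressor: any input above the ceiling is clamped to 2 dBV.
Output gain then adds 2 dB: 2 + 2 = 4 dBV.

4 dBV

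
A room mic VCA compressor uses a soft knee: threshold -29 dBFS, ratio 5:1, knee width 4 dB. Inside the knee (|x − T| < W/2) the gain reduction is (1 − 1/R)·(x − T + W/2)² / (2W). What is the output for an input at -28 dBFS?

-28.9 dBFS

x − T + W/2 = -28 − (-29) + 2 = 3.
GR = (1 − 1/5) × 3² / 8 = 0.8 × 9 / 8 = 0.9 dB.
Output = -28 − 0.9 = -28.9 dBFS.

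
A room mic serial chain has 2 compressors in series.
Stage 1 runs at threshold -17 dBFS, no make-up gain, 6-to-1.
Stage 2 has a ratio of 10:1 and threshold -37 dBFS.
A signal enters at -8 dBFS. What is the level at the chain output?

-34.85 dBFS

Stage 1: 9 dB above -17 dBFS, reduced 6:1 to 1.5 dB above → -15.5 dBFS.
Stage 2: overshoot 21.5 dB → 21.5/10 = 2.15 dB → -34.85 dBFS.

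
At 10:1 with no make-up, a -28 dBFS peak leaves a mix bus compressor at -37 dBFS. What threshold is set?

Input is 10 dB above T (since output overshoot × R = input overshoot: (-37 − T)·10 = -28 − T gives T = -38 dBFS).
Check: -38 + (-28 − (-38))/10 = -38 + 1 = -37 dBFS. ✓

-38 dBFS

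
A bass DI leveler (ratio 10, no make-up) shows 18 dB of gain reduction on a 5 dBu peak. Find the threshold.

Let T be the threshold. Output overshoot = (input overshoot)/R, so -13 − T = (5 − T)/10.
10·(-13 − T) = 5 − T → 9·T = -130 − 5 = -135.
T = -135/9 = -15 dBu.

-15 dBu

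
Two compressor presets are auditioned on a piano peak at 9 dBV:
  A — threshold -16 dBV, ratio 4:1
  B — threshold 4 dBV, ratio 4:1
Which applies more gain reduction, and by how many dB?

A: overshoot 25 dB → output overshoot 6.25 dB → GR 18.75 dB.
B: overshoot 5 dB → output overshoot 1.25 dB → GR 3.75 dB.
Difference: 15 dB in favour of A.

A, by 15 dB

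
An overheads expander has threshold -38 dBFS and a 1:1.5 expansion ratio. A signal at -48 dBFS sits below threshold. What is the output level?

-53 dBFS

Below threshold, a 1:1.5 expander applies gain = (1.5−1)×(T − x) of attenuation.
(1.5−1) × 10 = 5 dB, so output = -48 − 5 = -53 dBFS.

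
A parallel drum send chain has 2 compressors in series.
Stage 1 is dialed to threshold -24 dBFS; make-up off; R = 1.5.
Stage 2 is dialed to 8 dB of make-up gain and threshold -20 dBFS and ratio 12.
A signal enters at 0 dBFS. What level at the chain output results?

-11 dBFS

Stage 1: 0 dBFS is 24 dB over -24 dBFS; at 1.5:1 that becomes 16 dB over, giving -8 dBFS.
Stage 2: 12 dB above -20 dBFS, reduced 12:1 to 1 dB above → -19 dBFS; +8 dB make-up → -11 dBFS.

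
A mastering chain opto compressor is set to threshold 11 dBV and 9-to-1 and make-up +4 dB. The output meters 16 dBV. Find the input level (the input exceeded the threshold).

Remove make-up: 16 − 4 = 12 dBV.
Post-compression overshoot = 12 − 11 = 1 dB.
Undo the ratio: input overshoot = 1 × 9 = 9 dB, giving input = 20 dBV.

20 dBV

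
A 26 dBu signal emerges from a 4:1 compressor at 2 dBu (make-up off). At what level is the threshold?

-6 dBu

Let T be the threshold. Output overshoot = (input overshoot)/R, so 2 − T = (26 − T)/4.
4·(2 − T) = 26 − T → 3·T = 8 − 26 = -18.
T = -18/3 = -6 dBu.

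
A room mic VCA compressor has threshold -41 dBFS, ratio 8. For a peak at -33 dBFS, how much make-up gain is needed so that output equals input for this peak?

7 dB

Without make-up, output = threshold + overshoot/8 = -41 + 1 = -40 dBFS.
Gap to target: 7 dB.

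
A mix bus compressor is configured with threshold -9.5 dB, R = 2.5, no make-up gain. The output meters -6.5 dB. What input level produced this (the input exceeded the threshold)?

Post-compression overshoot = -6.5 − (-9.5) = 3 dB.
Input overshoot = R × output overshoot = 7.5 dB → input = -9.5 + 7.5 = -2 dB.

-2 dB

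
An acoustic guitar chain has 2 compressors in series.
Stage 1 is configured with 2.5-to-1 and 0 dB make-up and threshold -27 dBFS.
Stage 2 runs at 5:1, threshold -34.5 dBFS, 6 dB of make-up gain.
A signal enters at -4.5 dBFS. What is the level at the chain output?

-25.2 dBFS

Stage 1: 22.5 dB above -27 dBFS, reduced 2.5:1 to 9 dB above → -18 dBFS.
Stage 2: overshoot 16.5 dB → 16.5/5 = 3.3 dB → -31.2 dBFS; +6 dB make-up → -25.2 dBFS.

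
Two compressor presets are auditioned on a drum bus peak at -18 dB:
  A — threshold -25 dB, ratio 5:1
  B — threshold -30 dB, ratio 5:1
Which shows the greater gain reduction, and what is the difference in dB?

A: GR = 7 − 7/5 = 5.6 dB.
B: GR = 12 − 12/5 = 9.6 dB.
B reduces 4 dB more.

B, by 4 dB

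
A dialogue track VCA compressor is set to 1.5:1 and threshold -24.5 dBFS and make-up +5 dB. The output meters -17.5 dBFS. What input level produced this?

Stripping the +5 dB make-up gives -22.5 dBFS at the gain stage.
Post-compression overshoot = -22.5 − (-24.5) = 2 dB.
Undo the ratio: input overshoot = 2 × 1.5 = 3 dB, giving input = -21.5 dBFS.

-21.5 dBFS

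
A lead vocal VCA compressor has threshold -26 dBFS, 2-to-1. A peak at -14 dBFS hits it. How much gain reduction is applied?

Overshoot = -14 − (-26) = 12 dB.
At 2:1, output sits 12/2 = 6 dB above threshold.
GR = overshoot in − overshoot out = 12 − 6 = 6 dB.

6 dB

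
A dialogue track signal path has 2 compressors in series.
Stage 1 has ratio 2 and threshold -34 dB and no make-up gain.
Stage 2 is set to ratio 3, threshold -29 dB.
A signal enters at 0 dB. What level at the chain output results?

-25 dB

Stage 1: overshoot 34 dB → 34/2 = 17 dB → -17 dB.
Stage 2: 12 dB above -29 dB, reduced 3:1 to 4 dB above → -25 dB.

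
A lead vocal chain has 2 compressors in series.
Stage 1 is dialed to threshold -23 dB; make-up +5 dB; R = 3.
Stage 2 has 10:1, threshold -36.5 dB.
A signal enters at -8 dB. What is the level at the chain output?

-34.15 dB

Stage 1: overshoot 15 dB → 15/3 = 5 dB → -18 dB; +5 dB make-up → -13 dB.
Stage 2: overshoot 23.5 dB → 23.5/10 = 2.35 dB → -34.15 dB.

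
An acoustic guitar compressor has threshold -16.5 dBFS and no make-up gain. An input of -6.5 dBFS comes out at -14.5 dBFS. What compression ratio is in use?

5:1

Input overshoot = -6.5 − (-16.5) = 10 dB; output overshoot = -14.5 − (-16.5) = 2 dB.
Ratio = 10 / 2 = 5.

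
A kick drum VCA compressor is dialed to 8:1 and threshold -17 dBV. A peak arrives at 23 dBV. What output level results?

Overshoot: 23 − (-17) = 40 dB.
The 40 dB excess becomes 5 dB after 8:1 reduction.
So the level is -17 + 5 = -12 dBV.

-12 dBV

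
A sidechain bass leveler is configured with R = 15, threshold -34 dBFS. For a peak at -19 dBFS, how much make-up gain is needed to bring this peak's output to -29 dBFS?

4 dB

Without make-up, output = threshold + overshoot/15 = -34 + 1 = -33 dBFS.
Gap to target: 4 dB.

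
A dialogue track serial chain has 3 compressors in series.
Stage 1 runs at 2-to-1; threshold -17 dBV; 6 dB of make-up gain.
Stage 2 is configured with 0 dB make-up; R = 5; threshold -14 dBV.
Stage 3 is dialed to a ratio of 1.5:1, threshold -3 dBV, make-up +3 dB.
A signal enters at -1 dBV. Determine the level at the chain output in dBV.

-8.8 dBV

Stage 1: overshoot 16 dB → 16/2 = 8 dB → -9 dBV; +6 dB make-up → -3 dBV.
Stage 2: overshoot 11 dB → 11/5 = 2.2 dB → -11.8 dBV.
Stage 3: below threshold (-11.8 ≤ -3); passes unchanged; make-up brings it to -8.8 dBV.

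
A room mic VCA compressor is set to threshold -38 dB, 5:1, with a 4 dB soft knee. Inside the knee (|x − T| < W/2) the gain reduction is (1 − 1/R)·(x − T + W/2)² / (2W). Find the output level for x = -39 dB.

x − T + W/2 = -39 − (-38) + 2 = 1.
GR = (1 − 1/5) × 1² / 8 = 0.8 × 1 / 8 = 0.1 dB.
Output = -39 − 0.1 = -39.1 dB.

-39.1 dB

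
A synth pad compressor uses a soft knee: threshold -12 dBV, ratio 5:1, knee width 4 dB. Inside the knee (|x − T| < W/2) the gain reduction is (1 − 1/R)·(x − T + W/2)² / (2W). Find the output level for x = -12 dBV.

-12.4 dBV

x − T + W/2 = -12 − (-12) + 2 = 2.
GR = (1 − 1/5) × 2² / 8 = 0.8 × 4 / 8 = 0.4 dB.
Output = -12 − 0.4 = -12.4 dBV.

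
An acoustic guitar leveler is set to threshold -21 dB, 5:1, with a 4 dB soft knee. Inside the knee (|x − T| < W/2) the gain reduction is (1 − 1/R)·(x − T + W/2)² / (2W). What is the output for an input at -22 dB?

x − T + W/2 = -22 − (-21) + 2 = 1.
GR = (1 − 1/5) × 1² / 8 = 0.8 × 1 / 8 = 0.1 dB.
Output = -22 − 0.1 = -22.1 dB.

-22.1 dB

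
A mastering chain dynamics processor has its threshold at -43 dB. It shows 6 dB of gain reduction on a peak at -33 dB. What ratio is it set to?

2.5:1

Input overshoot = -33 − (-43) = 10 dB.
Output overshoot = 10 − 6 = 4 dB.
Ratio = input overshoot / output overshoot = 10 / 4 = 2.5.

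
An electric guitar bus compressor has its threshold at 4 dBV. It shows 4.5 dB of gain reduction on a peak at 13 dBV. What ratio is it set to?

2:1

Input overshoot = 13 − 4 = 9 dB.
Output overshoot = 9 − 4.5 = 4.5 dB.
Ratio = input overshoot / output overshoot = 9 / 4.5 = 2.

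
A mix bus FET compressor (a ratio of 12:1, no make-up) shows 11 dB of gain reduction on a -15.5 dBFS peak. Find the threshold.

-27.5 dBFS

Let T be the threshold. Output overshoot = (input overshoot)/R, so -26.5 − T = (-15.5 − T)/12.
12·(-26.5 − T) = -15.5 − T → 11·T = -318 − (-15.5) = -302.5.
T = -302.5/11 = -27.5 dBFS.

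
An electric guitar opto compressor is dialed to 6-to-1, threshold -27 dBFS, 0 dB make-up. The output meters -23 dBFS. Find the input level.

-3 dBFS

Post-compression overshoot = -23 − (-27) = 4 dB.
Input overshoot = R × output overshoot = 24 dB → input = -27 + 24 = -3 dBFS.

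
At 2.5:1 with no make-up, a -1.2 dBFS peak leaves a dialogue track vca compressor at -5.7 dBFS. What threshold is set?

Input is 7.5 dB above T (since output overshoot × R = input overshoot: (-5.7 − T)·2.5 = -1.2 − T gives T = -8.7 dBFS).
Check: -8.7 + (-1.2 − (-8.7))/2.5 = -8.7 + 3 = -5.7 dBFS. ✓

-8.7 dBFS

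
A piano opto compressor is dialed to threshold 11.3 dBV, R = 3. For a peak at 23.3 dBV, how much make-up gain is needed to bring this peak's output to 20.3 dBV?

5 dB

Overshoot 12 dB → 12/3 = 4 dB after compression, so the compressed level is 11.3 + 4 = 15.3 dBV.
Make-up = target − compressed = 20.3 − 15.3 = 5 dB.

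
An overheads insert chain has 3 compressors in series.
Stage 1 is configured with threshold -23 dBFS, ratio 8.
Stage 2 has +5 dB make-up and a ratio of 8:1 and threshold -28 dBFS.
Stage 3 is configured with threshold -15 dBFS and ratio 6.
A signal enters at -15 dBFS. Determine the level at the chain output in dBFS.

-22.25 dBFS

Stage 1: 8 dB above -23 dBFS, reduced 8:1 to 1 dB above → -22 dBFS.
Stage 2: -22 dBFS is 6 dB over -28 dBFS; at 8:1 that becomes 0.75 dB over, giving -27.25 dBFS; +5 dB make-up → -22.25 dBFS.
Stage 3: -22.25 dBFS ≤ -15 dBFS, so stage 3 doesn't engage; output -22.25 dBFS.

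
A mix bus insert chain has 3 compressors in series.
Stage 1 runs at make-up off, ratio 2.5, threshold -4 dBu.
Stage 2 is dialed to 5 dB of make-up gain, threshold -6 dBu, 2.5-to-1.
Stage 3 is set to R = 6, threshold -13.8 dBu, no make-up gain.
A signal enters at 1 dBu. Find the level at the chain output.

-11.4 dBu

Stage 1: overshoot 5 dB → 5/2.5 = 2 dB → -2 dBu.
Stage 2: -2 dBu is 4 dB over -6 dBu; at 2.5:1 that becomes 1.6 dB over, giving -4.4 dBu; +5 dB make-up → 0.6 dBu.
Stage 3: overshoot 14.4 dB → 14.4/6 = 2.4 dB → -11.4 dBu.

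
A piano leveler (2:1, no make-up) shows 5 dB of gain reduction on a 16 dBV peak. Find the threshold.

Input is 10 dB above T (since output overshoot × R = input overshoot: (11 − T)·2 = 16 − T gives T = 6 dBV).
Check: 6 + (16 − 6)/2 = 6 + 5 = 11 dBV. ✓

6 dBV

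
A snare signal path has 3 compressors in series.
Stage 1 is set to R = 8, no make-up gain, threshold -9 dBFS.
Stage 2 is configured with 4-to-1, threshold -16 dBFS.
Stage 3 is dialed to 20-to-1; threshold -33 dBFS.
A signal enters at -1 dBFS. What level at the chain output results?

-32.05 dBFS

Stage 1: -1 dBFS is 8 dB over -9 dBFS; at 8:1 that becomes 1 dB over, giving -8 dBFS.
Stage 2: -8 dBFS is 8 dB over -16 dBFS; at 4:1 that becomes 2 dB over, giving -14 dBFS.
Stage 3: -14 dBFS is 19 dB over -33 dBFS; at 20:1 that becomes 0.95 dB over, giving -32.05 dBFS.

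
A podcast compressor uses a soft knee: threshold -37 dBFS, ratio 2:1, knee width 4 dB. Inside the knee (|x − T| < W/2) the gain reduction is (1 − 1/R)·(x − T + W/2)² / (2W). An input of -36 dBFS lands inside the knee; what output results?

-36.5625 dBFS

x − T + W/2 = -36 − (-37) + 2 = 3.
GR = (1 − 1/2) × 3² / 8 = 0.5 × 9 / 8 = 0.5625 dB.
Output = -36 − 0.5625 = -36.5625 dBFS.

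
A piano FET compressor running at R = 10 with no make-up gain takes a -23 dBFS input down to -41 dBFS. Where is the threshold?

-43 dBFS

Let T be the threshold. Output overshoot = (input overshoot)/R, so -41 − T = (-23 − T)/10.
10·(-41 − T) = -23 − T → 9·T = -410 − (-23) = -387.
T = -387/9 = -43 dBFS.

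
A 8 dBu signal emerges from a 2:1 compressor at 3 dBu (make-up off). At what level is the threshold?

-2 dBu

Let T be the threshold. Output overshoot = (input overshoot)/R, so 3 − T = (8 − T)/2.
2·(3 − T) = 8 − T → 1·T = 6 − 8 = -2.
T = -2/1 = -2 dBu.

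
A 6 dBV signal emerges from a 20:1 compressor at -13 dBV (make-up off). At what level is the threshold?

-14 dBV

Let T be the threshold. Output overshoot = (input overshoot)/R, so -13 − T = (6 − T)/20.
20·(-13 − T) = 6 − T → 19·T = -260 − 6 = -266.
T = -266/19 = -14 dBV.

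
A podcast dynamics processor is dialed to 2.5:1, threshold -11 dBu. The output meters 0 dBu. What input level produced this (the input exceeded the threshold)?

The compressed level sits 0 − (-11) = 11 dB over threshold.
Undo the ratio: input overshoot = 11 × 2.5 = 27.5 dB, giving input = 16.5 dBu.

16.5 dBu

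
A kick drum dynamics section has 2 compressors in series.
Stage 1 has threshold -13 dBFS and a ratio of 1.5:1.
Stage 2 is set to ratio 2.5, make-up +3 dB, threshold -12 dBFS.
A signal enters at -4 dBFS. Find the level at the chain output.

Stage 1: -4 dBFS is 9 dB over -13 dBFS; at 1.5:1 that becomes 6 dB over, giving -7 dBFS.
Stage 2: overshoot 5 dB → 5/2.5 = 2 dB → -10 dBFS; +3 dB make-up → -7 dBFS.

-7 dBFS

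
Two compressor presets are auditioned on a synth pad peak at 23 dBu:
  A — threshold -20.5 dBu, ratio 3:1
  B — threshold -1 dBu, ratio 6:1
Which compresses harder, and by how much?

A: 43.5 dB over, compressed to 14.5 dB over, so 29 dB of GR.
B: 24 dB over, compressed to 4 dB over, so 20 dB of GR.
A applies 9 dB more gain reduction.

A, by 9 dB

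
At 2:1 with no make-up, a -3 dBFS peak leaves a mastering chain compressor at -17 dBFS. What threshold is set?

Gain reduction = -3 − (-17) = 14 dB; output overshoot = GR / (R − 1) = 14 / 1 = 14 dB.
Threshold = output − output overshoot = -17 − 14 = -31 dBFS.

-31 dBFS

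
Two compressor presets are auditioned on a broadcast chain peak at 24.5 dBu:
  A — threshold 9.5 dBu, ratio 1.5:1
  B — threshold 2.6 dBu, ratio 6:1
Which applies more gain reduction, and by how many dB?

B, by 13.25 dB

A: GR = 15 − 15/1.5 = 5 dB.
B: GR = 21.9 − 21.9/6 = 18.25 dB.
Difference: 13.25 dB in favour of B.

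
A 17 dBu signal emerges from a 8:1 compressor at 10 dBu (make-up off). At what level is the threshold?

Gain reduction = 17 − 10 = 7 dB; output overshoot = GR / (R − 1) = 7 / 7 = 1 dB.
Threshold = output − output overshoot = 10 − 1 = 9 dBu.

9 dBu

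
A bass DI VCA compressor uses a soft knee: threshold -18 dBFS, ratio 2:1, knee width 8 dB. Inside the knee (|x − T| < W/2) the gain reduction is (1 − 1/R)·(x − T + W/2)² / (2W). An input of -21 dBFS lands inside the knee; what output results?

-21.03125 dBFS

x − T + W/2 = -21 − (-18) + 4 = 1.
GR = (1 − 1/2) × 1² / 16 = 0.5 × 1 / 16 = 0.03125 dB.
Output = -21 − 0.03125 = -21.03125 dBFS.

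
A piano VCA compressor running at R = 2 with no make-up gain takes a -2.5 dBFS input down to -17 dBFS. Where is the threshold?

-31.5 dBFS

Gain reduction = -2.5 − (-17) = 14.5 dB; output overshoot = GR / (R − 1) = 14.5 / 1 = 14.5 dB.
Threshold = output − output overshoot = -17 − 14.5 = -31.5 dBFS.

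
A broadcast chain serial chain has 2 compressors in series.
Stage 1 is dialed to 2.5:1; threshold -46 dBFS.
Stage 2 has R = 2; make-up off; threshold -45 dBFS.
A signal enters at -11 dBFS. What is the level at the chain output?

-38.5 dBFS

Stage 1: -11 dBFS is 35 dB over -46 dBFS; at 2.5:1 that becomes 14 dB over, giving -32 dBFS.
Stage 2: -32 dBFS is 13 dB over -45 dBFS; at 2:1 that becomes 6.5 dB over, giving -38.5 dBFS.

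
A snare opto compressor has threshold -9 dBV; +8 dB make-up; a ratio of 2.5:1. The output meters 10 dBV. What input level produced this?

Stripping the +8 dB make-up gives 2 dBV at the gain stage.
The compressed level sits 2 − (-9) = 11 dB over threshold.
Undo the ratio: input overshoot = 11 × 2.5 = 27.5 dB, giving input = 18.5 dBV.

18.5 dBV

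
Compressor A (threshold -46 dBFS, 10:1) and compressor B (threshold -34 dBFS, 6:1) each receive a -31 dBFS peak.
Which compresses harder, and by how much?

A, by 11 dB

A: 15 dB over, compressed to 1.5 dB over, so 13.5 dB of GR.
B: 3 dB over, compressed to 0.5 dB over, so 2.5 dB of GR.
A applies 11 dB more gain reduction.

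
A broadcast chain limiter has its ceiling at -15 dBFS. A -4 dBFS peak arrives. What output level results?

The limiter clamps the peak to its -15 dBFS ceiling.

-15 dBFS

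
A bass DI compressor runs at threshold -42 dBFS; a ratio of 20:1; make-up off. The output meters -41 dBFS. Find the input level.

The compressed level sits -41 − (-42) = 1 dB over threshold.
Before 20:1 compression the overshoot was 1 × 20 = 20 dB, so input = -42 + 20 = -22 dBFS.

-22 dBFS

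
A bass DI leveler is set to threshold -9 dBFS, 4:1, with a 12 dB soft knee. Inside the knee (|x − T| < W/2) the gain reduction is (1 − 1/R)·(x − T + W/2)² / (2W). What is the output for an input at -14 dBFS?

x − T + W/2 = -14 − (-9) + 6 = 1.
GR = (1 − 1/4) × 1² / 24 = 0.75 × 1 / 24 = 0.03125 dB.
Output = -14 − 0.03125 = -14.03125 dBFS.

-14.03125 dBFS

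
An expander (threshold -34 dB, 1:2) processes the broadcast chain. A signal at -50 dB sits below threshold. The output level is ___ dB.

Undershoot = (-34) − (-50) = 16 dB.
At 1:2, that expands to 32 dB under threshold.
Output = -34 − 32 = -66 dB.

-66 dB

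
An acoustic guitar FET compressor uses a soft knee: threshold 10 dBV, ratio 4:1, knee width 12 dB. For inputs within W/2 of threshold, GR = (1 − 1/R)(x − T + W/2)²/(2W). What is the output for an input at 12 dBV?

x − T + W/2 = 12 − 10 + 6 = 8.
GR = (1 − 1/4) × 8² / 24 = 0.75 × 64 / 24 = 2 dB.
Output = 12 − 2 = 10 dBV.

10 dBV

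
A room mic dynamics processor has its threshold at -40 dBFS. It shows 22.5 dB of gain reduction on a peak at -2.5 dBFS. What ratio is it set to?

2.5:1

Input overshoot = -2.5 − (-40) = 37.5 dB.
Output overshoot = 37.5 − 22.5 = 15 dB.
Ratio = input overshoot / output overshoot = 37.5 / 15 = 2.5.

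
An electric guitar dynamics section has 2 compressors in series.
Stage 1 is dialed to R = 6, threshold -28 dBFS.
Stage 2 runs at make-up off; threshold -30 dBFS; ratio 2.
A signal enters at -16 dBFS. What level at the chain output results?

Stage 1: overshoot 12 dB → 12/6 = 2 dB → -26 dBFS.
Stage 2: -26 dBFS is 4 dB over -30 dBFS; at 2:1 that becomes 2 dB over, giving -28 dBFS.

-28 dBFS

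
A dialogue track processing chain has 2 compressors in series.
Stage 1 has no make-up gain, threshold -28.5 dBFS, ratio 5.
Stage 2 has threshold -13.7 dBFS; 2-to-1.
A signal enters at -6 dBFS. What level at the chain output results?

-24 dBFS

Stage 1: 22.5 dB above -28.5 dBFS, reduced 5:1 to 4.5 dB above → -24 dBFS.
Stage 2: below threshold (-24 ≤ -13.7); passes unchanged; output -24 dBFS.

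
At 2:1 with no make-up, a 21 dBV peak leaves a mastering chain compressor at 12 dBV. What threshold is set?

Gain reduction = 21 − 12 = 9 dB; output overshoot = GR / (R − 1) = 9 / 1 = 9 dB.
Threshold = output − output overshoot = 12 − 9 = 3 dBV.

3 dBV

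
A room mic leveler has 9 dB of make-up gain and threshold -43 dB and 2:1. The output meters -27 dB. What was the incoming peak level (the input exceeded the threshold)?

-29 dB

Remove make-up: -27 − 9 = -36 dB.
That's 7 dB above the -43 dB threshold.
Before 2:1 compression the overshoot was 7 × 2 = 14 dB, so input = -43 + 14 = -29 dB.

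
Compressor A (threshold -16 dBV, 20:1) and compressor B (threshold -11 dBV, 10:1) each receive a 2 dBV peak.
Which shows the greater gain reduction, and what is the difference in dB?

A, by 5.4 dB

A: 18 dB over, compressed to 0.9 dB over, so 17.1 dB of GR.
B: 13 dB over, compressed to 1.3 dB over, so 11.7 dB of GR.
A reduces 5.4 dB more.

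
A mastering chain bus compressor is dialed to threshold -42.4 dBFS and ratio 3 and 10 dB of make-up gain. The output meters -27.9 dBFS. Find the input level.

Remove make-up: -27.9 − 10 = -37.9 dBFS.
That's 4.5 dB above the -42.4 dBFS threshold.
Undo the ratio: input overshoot = 4.5 × 3 = 13.5 dB, giving input = -28.9 dBFS.

-28.9 dBFS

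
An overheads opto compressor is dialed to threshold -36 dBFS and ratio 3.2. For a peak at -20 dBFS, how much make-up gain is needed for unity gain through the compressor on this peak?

11 dB

The peak compresses to -36 + 16/3.2 = -31 dBFS.
To reach -20 dBFS requires -20 − (-31) = 11 dB of make-up.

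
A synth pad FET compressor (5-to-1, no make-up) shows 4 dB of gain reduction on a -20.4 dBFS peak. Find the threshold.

Gain reduction = -20.4 − (-24.4) = 4 dB; output overshoot = GR / (R − 1) = 4 / 4 = 1 dB.
Threshold = output − output overshoot = -24.4 − 1 = -25.4 dBFS.

-25.4 dBFS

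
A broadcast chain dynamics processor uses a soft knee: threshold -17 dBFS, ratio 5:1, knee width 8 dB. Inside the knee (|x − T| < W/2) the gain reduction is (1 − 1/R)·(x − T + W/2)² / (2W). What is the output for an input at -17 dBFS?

x − T + W/2 = -17 − (-17) + 4 = 4.
GR = (1 − 1/5) × 4² / 16 = 0.8 × 16 / 16 = 0.8 dB.
Output = -17 − 0.8 = -17.8 dBFS.

-17.8 dBFS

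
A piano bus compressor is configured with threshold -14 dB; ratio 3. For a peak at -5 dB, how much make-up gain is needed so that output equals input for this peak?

6 dB

Overshoot 9 dB → 9/3 = 3 dB after compression, so the compressed level is -14 + 3 = -11 dB.
Make-up = target − compressed = -5 − (-11) = 6 dB.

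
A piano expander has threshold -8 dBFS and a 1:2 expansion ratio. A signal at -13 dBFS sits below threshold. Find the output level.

The input is 5 dB below the -8 dBFS threshold.
A 1:2 expander multiplies undershoot by 2: 5 × 2 = 10 dB below threshold.
Output = -8 − 10 = -18 dBFS.

-18 dBFS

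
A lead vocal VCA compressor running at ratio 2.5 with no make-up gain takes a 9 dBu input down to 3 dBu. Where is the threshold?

Gain reduction = 9 − 3 = 6 dB; output overshoot = GR / (R − 1) = 6 / 1.5 = 4 dB.
Threshold = output − output overshoot = 3 − 4 = -1 dBu.

-1 dBu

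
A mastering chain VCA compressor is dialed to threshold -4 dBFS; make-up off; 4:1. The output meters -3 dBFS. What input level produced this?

Post-compression overshoot = -3 − (-4) = 1 dB.
Undo the ratio: input overshoot = 1 × 4 = 4 dB, giving input = 0 dBFS.

0 dBFS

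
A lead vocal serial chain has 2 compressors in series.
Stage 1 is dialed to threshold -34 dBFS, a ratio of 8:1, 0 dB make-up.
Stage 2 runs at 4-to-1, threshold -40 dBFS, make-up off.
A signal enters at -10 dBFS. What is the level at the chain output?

-37.75 dBFS

Stage 1: overshoot 24 dB → 24/8 = 3 dB → -31 dBFS.
Stage 2: 9 dB above -40 dBFS, reduced 4:1 to 2.25 dB above → -37.75 dBFS.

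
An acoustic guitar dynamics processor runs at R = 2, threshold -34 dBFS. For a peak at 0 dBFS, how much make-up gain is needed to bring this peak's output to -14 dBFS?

Without make-up, output = threshold + overshoot/2 = -34 + 17 = -17 dBFS.
Gap to target: 3 dB.

3 dB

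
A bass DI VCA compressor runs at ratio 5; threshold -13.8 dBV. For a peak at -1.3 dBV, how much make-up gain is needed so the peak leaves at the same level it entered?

Without make-up, output = threshold + overshoot/5 = -13.8 + 2.5 = -11.3 dBV.
Gap to target: 10 dB.

10 dB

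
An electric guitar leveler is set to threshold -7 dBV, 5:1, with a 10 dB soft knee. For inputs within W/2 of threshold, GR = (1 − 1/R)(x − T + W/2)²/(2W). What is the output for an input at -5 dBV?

-6.96 dBV

x − T + W/2 = -5 − (-7) + 5 = 7.
GR = (1 − 1/5) × 7² / 20 = 0.8 × 49 / 20 = 1.96 dB.
Output = -5 − 1.96 = -6.96 dBV.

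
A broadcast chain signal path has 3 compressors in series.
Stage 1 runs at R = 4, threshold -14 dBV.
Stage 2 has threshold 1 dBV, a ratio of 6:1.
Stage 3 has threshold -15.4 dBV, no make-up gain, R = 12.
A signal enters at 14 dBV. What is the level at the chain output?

-14.7 dBV

Stage 1: 14 dBV is 28 dB over -14 dBV; at 4:1 that becomes 7 dB over, giving -7 dBV.
Stage 2: -7 dBV is at or below the 1 dBV threshold — no compression; output -7 dBV.
Stage 3: -7 dBV is 8.4 dB over -15.4 dBV; at 12:1 that becomes 0.7 dB over, giving -14.7 dBV.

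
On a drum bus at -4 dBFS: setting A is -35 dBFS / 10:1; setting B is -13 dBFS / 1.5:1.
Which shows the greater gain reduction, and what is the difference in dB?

A: 31 dB over, compressed to 3.1 dB over, so 27.9 dB of GR.
B: 9 dB over, compressed to 6 dB over, so 3 dB of GR.
Difference: 24.9 dB in favour of A.

A, by 24.9 dB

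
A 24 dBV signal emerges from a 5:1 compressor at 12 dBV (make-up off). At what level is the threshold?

9 dBV

Let T be the threshold. Output overshoot = (input overshoot)/R, so 12 − T = (24 − T)/5.
5·(12 − T) = 24 − T → 4·T = 60 − 24 = 36.
T = 36/4 = 9 dBV.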